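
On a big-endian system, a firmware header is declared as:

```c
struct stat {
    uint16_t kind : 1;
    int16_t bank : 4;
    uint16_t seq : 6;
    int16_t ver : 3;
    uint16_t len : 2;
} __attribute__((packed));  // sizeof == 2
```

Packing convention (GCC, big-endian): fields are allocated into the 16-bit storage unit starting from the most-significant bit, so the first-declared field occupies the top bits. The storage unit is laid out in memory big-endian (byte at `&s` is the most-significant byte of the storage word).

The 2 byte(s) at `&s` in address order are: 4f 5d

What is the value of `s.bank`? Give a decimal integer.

[0]=0x4f [1]=0x5d (big-endian) → word 0x4f5d
kind [15+:1] = (word>>15) & 0x1 = 0
bank [11+:4] = (word>>11) & 0xf = 9  ←
seq [5+:6] = (word>>5) & 0x3f = 58
ver [2+:3] = (word>>2) & 0x7 = 7
len [0+:2] = (word>>0) & 0x3 = 1
bank signed 4b, MSB=1: 9 - 16 = -7

-7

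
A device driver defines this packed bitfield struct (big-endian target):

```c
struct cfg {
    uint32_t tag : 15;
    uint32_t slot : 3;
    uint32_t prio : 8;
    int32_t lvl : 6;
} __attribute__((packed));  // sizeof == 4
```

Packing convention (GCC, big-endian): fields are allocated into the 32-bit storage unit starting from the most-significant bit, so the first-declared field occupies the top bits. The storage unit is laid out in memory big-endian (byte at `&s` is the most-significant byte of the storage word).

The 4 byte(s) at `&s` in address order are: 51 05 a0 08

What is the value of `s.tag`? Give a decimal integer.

[0]=0x51 [1]=0x05 [2]=0xa0 [3]=0x08 (big-endian) → word 0x5105a008
tag:15 @ bit 17 → (0x5105a008>>17)&0x7fff = 0x2882  ←
slot:3 @ bit 14 → (0x5105a008>>14)&0x7 = 0x6
prio:8 @ bit 6 → (0x5105a008>>6)&0xff = 0x80
lvl:6 @ bit 0 → (0x5105a008>>0)&0x3f = 0x8

10370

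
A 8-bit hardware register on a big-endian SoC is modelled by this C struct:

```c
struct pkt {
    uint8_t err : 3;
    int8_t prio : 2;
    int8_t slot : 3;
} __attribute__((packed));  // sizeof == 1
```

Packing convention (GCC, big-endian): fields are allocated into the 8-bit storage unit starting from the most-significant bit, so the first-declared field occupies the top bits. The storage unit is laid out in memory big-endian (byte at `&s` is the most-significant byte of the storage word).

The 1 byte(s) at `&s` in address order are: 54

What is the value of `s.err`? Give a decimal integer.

2

[0]=0x54 (big-endian) → word 0x54
err:3 @ bit 5 → (0x54>>5)&0x7 = 0x2  ←
prio:2 @ bit 3 → (0x54>>3)&0x3 = 0x2
slot:3 @ bit 0 → (0x54>>0)&0x7 = 0x4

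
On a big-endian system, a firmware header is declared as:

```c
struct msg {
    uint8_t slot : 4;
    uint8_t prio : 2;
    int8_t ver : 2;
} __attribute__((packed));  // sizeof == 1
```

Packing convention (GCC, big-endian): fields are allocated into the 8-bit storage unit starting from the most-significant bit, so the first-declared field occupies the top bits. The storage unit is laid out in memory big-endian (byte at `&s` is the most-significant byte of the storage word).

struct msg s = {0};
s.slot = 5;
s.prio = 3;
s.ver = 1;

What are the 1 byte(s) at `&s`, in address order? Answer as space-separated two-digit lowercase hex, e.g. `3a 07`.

slot:4 = 5 → 0x5 << 4 → word 0x50
prio:2 = 3 → 0x3 << 2 → word 0x5c
ver:2 = 1 → 0x1 << 0 → word 0x5d
word = 0x5d → big-endian bytes:
  [0]=0x5d

5d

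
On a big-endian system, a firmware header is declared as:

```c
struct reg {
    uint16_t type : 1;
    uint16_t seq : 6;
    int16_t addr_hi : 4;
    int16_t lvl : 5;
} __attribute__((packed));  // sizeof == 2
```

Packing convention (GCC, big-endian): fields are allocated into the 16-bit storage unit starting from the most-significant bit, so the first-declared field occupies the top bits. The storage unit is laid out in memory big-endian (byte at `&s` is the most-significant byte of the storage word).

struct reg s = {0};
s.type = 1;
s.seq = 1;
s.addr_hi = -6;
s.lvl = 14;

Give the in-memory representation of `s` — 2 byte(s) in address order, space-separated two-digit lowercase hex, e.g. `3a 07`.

83 4e

type:1 = 1 → 0x1 << 15 → word 0x8000
seq:6 = 1 → 0x1 << 9 → word 0x8200
addr_hi:4 = -6 → 0xa << 5 → word 0x8340
lvl:5 = 14 → 0xe << 0 → word 0x834e
word = 0x834e → big-endian bytes:
  [0]=0x83  [1]=0x4e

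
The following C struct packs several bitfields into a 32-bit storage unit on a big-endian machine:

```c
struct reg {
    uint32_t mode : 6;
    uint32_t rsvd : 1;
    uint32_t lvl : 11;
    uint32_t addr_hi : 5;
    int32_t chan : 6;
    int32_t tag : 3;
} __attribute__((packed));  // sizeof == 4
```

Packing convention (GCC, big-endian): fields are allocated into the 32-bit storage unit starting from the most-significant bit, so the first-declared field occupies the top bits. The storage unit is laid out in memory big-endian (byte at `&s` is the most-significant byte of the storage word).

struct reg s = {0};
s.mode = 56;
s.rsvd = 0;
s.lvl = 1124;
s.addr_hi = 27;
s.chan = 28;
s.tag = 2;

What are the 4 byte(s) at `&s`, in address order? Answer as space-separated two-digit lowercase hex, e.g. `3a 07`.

e1 19 36 e2

mode (6b) val=56 bits=0x38 at bit 26: 0xe0000000
rsvd (1b) val=0 bits=0x0 at bit 25: 0xe0000000
lvl (11b) val=1124 bits=0x464 at bit 14: 0xe1190000
addr_hi (5b) val=27 bits=0x1b at bit 9: 0xe1193600
chan (6b) val=28 bits=0x1c at bit 3: 0xe11936e0
tag (3b) val=2 bits=0x2 at bit 0: 0xe11936e2
word = 0xe11936e2 → big-endian bytes:
  [0]=0xe1  [1]=0x19  [2]=0x36  [3]=0xe2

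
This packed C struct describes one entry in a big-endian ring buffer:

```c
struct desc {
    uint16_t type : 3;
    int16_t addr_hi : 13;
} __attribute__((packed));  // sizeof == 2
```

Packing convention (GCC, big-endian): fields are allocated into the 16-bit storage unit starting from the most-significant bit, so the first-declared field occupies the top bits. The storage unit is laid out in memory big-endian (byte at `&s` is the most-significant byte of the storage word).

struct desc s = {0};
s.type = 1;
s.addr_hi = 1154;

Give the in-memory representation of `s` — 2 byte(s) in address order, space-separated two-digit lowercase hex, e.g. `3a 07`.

24 82

type:3 = 1 → 0x1 << 13 → word 0x2000
addr_hi:13 = 1154 → 0x482 << 0 → word 0x2482
word = 0x2482 → big-endian bytes:
  [0]=0x24  [1]=0x82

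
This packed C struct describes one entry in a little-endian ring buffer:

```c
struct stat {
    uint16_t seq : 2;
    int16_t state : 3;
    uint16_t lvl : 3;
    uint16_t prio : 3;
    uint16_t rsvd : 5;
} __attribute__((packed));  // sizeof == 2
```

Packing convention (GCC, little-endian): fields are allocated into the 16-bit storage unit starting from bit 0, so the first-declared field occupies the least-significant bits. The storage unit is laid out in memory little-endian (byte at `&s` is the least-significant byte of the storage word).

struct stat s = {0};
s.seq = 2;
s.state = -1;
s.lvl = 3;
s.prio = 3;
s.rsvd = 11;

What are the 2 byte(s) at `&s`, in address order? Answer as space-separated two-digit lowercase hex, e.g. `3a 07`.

7e 5b

seq (2b) val=2 bits=0x2 at bit 0: 0x0002
state (3b) val=-1 bits=0x7 at bit 2: 0x001e
lvl (3b) val=3 bits=0x3 at bit 5: 0x007e
prio (3b) val=3 bits=0x3 at bit 8: 0x037e
rsvd (5b) val=11 bits=0xb at bit 11: 0x5b7e
word = 0x5b7e → little-endian bytes:
  [0]=0x7e  [1]=0x5b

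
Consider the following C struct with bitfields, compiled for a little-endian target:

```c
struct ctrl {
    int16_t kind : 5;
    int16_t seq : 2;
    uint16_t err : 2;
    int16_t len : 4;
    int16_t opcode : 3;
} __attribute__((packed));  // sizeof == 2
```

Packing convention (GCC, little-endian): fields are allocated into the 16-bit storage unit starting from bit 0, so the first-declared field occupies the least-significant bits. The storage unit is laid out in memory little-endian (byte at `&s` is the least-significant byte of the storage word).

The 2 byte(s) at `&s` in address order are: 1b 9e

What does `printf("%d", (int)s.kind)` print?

-5

[0]=0x1b [1]=0x9e (little-endian) → word 0x9e1b
kind [0+:5] = (word>>0) & 0x1f = 27  ←
seq [5+:2] = (word>>5) & 0x3 = 0
err [7+:2] = (word>>7) & 0x3 = 0
len [9+:4] = (word>>9) & 0xf = 15
opcode [13+:3] = (word>>13) & 0x7 = 4
kind signed 5b, MSB=1: 27 - 32 = -5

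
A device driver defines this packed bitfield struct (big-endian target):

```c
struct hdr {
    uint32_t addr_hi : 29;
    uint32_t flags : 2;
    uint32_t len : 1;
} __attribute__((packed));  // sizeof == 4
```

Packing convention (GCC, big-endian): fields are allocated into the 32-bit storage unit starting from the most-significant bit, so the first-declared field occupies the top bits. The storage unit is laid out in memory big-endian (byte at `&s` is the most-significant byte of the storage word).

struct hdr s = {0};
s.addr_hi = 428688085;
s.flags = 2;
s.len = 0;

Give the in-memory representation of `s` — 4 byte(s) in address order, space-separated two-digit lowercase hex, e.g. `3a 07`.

cc 6a 16 ac

addr_hi:29 = 428688085 → 0x198d42d5 << 3 → word 0xcc6a16a8
flags:2 = 2 → 0x2 << 1 → word 0xcc6a16ac
len:1 = 0 → 0x0 << 0 → word 0xcc6a16ac
word = 0xcc6a16ac → big-endian bytes:
  [0]=0xcc  [1]=0x6a  [2]=0x16  [3]=0xac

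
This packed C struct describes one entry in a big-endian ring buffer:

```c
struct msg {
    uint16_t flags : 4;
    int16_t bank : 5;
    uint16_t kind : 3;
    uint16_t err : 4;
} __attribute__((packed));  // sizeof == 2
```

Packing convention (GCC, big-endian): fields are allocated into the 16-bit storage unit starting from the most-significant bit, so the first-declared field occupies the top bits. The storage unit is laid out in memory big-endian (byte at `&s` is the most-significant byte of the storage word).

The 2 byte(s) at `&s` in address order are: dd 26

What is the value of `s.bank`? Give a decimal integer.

[0]=0xdd [1]=0x26 (big-endian) → word 0xdd26
flags [12+:4] = (word>>12) & 0xf = 13
bank [7+:5] = (word>>7) & 0x1f = 26  ←
kind [4+:3] = (word>>4) & 0x7 = 2
err [0+:4] = (word>>0) & 0xf = 6
bank signed 5b, MSB=1: 26 - 32 = -6

-6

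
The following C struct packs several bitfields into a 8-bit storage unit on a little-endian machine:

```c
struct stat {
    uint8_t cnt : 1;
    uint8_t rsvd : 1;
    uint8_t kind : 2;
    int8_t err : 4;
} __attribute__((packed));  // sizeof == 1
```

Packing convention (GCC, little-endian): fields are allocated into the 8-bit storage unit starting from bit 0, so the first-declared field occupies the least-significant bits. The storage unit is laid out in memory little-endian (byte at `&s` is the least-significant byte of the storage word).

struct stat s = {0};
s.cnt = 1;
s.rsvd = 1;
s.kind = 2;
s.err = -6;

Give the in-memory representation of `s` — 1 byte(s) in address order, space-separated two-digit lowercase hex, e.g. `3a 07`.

[0+:1] cnt=1 & 0x1 = 0x1; word=0x01
[1+:1] rsvd=1 & 0x1 = 0x1; word=0x03
[2+:2] kind=2 & 0x3 = 0x2; word=0x0b
[4+:4] err=-6 & 0xf = 0xa; word=0xab
word = 0xab → little-endian bytes:
  [0]=0xab

ab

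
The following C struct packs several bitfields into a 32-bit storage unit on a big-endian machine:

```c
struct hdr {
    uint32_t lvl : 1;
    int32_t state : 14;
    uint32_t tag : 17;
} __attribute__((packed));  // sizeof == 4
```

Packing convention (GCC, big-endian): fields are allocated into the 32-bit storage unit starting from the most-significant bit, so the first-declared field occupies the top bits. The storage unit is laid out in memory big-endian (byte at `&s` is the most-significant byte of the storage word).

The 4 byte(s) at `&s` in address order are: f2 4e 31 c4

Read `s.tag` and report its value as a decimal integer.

12740

[0]=0xf2 [1]=0x4e [2]=0x31 [3]=0xc4 (big-endian) → word 0xf24e31c4
lvl:1 @ bit 31 → (0xf24e31c4>>31)&0x1 = 0x1
state:14 @ bit 17 → (0xf24e31c4>>17)&0x3fff = 0x3927
tag:17 @ bit 0 → (0xf24e31c4>>0)&0x1ffff = 0x31c4  ←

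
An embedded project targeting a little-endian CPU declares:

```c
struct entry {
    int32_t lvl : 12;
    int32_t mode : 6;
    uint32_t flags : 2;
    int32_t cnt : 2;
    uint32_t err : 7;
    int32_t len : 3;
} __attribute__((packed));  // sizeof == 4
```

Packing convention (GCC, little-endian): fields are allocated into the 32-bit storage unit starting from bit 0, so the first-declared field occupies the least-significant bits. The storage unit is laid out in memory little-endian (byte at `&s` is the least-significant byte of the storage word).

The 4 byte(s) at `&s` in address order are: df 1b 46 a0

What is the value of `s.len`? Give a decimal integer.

-3

[0]=0xdf [1]=0x1b [2]=0x46 [3]=0xa0 (little-endian) → word 0xa0461bdf
lvl:12 @ bit 0 → (0xa0461bdf>>0)&0xfff = 0xbdf
mode:6 @ bit 12 → (0xa0461bdf>>12)&0x3f = 0x21
flags:2 @ bit 18 → (0xa0461bdf>>18)&0x3 = 0x1
cnt:2 @ bit 20 → (0xa0461bdf>>20)&0x3 = 0x0
err:7 @ bit 22 → (0xa0461bdf>>22)&0x7f = 0x1
len:3 @ bit 29 → (0xa0461bdf>>29)&0x7 = 0x5  ←
len signed 3b, MSB=1: 5 - 8 = -3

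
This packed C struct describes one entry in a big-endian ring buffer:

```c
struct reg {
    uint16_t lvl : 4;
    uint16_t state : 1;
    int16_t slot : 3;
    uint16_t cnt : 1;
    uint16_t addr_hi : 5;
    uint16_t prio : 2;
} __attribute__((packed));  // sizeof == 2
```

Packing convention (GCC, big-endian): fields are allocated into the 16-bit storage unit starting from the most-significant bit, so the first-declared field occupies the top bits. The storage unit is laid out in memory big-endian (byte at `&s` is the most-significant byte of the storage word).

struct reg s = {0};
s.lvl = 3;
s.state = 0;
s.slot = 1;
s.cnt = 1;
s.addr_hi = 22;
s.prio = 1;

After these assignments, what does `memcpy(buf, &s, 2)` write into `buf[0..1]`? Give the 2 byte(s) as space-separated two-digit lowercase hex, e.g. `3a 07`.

lvl:4 = 3 → 0x3 << 12 → word 0x3000
state:1 = 0 → 0x0 << 11 → word 0x3000
slot:3 = 1 → 0x1 << 8 → word 0x3100
cnt:1 = 1 → 0x1 << 7 → word 0x3180
addr_hi:5 = 22 → 0x16 << 2 → word 0x31d8
prio:2 = 1 → 0x1 << 0 → word 0x31d9
word = 0x31d9 → big-endian bytes:
  [0]=0x31  [1]=0xd9

31 d9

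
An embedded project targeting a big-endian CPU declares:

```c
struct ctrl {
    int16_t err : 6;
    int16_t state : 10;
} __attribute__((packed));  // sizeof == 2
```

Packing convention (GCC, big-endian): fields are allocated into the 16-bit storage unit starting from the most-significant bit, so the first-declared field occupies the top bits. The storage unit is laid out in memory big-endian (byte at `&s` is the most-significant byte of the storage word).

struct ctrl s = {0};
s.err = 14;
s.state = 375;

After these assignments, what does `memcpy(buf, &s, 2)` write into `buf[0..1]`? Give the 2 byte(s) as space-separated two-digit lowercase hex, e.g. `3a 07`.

err:6 = 14 → 0xe << 10 → word 0x3800
state:10 = 375 → 0x177 << 0 → word 0x3977
word = 0x3977 → big-endian bytes:
  [0]=0x39  [1]=0x77

39 77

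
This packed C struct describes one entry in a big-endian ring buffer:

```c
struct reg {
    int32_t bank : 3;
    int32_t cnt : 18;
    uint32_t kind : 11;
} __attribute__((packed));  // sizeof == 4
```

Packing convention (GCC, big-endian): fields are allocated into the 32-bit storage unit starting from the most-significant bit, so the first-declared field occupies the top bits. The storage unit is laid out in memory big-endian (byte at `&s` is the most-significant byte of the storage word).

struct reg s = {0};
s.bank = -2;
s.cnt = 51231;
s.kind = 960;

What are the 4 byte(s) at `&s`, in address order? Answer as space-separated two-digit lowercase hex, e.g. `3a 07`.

c6 40 fb c0

bank (3b) val=-2 bits=0x6 at bit 29: 0xc0000000
cnt (18b) val=51231 bits=0xc81f at bit 11: 0xc640f800
kind (11b) val=960 bits=0x3c0 at bit 0: 0xc640fbc0
word = 0xc640fbc0 → big-endian bytes:
  [0]=0xc6  [1]=0x40  [2]=0xfb  [3]=0xc0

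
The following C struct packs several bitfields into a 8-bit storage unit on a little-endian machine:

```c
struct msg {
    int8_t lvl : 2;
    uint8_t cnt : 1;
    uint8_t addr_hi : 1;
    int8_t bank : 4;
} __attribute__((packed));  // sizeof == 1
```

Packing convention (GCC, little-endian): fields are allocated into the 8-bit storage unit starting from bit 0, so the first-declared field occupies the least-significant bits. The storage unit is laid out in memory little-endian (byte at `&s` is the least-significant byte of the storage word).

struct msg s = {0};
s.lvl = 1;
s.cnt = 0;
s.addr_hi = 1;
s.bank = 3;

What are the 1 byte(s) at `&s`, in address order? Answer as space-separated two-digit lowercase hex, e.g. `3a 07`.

39

[0+:2] lvl=1 & 0x3 = 0x1; word=0x01
[2+:1] cnt=0 & 0x1 = 0x0; word=0x01
[3+:1] addr_hi=1 & 0x1 = 0x1; word=0x09
[4+:4] bank=3 & 0xf = 0x3; word=0x39
word = 0x39 → little-endian bytes:
  [0]=0x39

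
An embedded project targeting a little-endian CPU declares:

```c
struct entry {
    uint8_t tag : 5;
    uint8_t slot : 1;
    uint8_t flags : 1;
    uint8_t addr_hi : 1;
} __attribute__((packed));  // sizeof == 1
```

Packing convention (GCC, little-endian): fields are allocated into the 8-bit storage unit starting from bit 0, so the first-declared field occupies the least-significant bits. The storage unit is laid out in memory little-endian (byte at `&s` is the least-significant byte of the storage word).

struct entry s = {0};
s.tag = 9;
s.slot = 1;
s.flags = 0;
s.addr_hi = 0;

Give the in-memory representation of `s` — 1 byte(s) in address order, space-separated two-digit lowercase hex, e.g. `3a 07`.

29

tag:5 = 9 → 0x9 << 0 → word 0x09
slot:1 = 1 → 0x1 << 5 → word 0x29
flags:1 = 0 → 0x0 << 6 → word 0x29
addr_hi:1 = 0 → 0x0 << 7 → word 0x29
word = 0x29 → little-endian bytes:
  [0]=0x29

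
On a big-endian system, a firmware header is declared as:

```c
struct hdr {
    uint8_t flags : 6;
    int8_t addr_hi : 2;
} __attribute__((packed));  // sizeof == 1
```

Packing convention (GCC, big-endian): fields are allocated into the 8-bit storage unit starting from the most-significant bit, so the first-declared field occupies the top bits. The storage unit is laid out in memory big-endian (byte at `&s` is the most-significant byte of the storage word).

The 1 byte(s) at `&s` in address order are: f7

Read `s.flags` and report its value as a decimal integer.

[0]=0xf7 (big-endian) → word 0xf7
flags [2+:6] = (word>>2) & 0x3f = 61  ←
addr_hi [0+:2] = (word>>0) & 0x3 = 3

61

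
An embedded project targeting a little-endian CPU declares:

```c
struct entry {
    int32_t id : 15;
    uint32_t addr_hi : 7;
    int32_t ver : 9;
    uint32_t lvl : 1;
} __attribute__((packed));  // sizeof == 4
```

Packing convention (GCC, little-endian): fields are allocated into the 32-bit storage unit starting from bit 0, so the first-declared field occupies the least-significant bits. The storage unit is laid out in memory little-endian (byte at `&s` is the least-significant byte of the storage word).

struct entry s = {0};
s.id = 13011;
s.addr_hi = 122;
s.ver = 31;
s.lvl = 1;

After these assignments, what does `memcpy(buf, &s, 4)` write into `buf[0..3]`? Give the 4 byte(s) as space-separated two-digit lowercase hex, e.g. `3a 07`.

d3 32 fd 87

id:15 = 13011 → 0x32d3 << 0 → word 0x000032d3
addr_hi:7 = 122 → 0x7a << 15 → word 0x003d32d3
ver:9 = 31 → 0x1f << 22 → word 0x07fd32d3
lvl:1 = 1 → 0x1 << 31 → word 0x87fd32d3
word = 0x87fd32d3 → little-endian bytes:
  [0]=0xd3  [1]=0x32  [2]=0xfd  [3]=0x87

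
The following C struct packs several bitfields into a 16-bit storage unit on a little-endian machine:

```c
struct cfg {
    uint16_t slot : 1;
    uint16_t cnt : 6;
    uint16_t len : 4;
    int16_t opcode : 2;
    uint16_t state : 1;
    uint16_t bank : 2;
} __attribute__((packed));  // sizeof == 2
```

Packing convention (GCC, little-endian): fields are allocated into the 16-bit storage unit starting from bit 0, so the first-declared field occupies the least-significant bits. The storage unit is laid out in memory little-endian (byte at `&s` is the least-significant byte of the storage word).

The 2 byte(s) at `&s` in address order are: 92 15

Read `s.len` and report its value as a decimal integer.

11

[0]=0x92 [1]=0x15 (little-endian) → word 0x1592
slot:1 @ bit 0 → (0x1592>>0)&0x1 = 0x0
cnt:6 @ bit 1 → (0x1592>>1)&0x3f = 0x9
len:4 @ bit 7 → (0x1592>>7)&0xf = 0xb  ←
opcode:2 @ bit 11 → (0x1592>>11)&0x3 = 0x2
state:1 @ bit 13 → (0x1592>>13)&0x1 = 0x0
bank:2 @ bit 14 → (0x1592>>14)&0x3 = 0x0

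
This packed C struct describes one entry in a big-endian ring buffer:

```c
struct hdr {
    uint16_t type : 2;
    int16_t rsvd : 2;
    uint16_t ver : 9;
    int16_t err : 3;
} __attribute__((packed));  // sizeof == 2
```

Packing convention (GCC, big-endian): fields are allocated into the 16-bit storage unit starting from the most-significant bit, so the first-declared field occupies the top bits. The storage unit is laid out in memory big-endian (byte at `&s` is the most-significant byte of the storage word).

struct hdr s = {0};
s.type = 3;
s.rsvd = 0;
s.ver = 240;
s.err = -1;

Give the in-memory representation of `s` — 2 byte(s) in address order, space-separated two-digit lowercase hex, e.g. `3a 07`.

[14+:2] type=3 & 0x3 = 0x3; word=0xc000
[12+:2] rsvd=0 & 0x3 = 0x0; word=0xc000
[3+:9] ver=240 & 0x1ff = 0xf0; word=0xc780
[0+:3] err=-1 & 0x7 = 0x7; word=0xc787
word = 0xc787 → big-endian bytes:
  [0]=0xc7  [1]=0x87

c7 87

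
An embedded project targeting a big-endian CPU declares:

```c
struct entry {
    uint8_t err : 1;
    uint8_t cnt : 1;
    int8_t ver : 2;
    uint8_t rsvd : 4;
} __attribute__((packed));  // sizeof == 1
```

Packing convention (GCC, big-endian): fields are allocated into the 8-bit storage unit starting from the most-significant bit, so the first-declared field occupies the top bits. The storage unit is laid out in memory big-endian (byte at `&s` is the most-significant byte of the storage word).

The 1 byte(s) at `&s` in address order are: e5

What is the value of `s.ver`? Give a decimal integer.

[0]=0xe5 (big-endian) → word 0xe5
err:1 @ bit 7 → (0xe5>>7)&0x1 = 0x1
cnt:1 @ bit 6 → (0xe5>>6)&0x1 = 0x1
ver:2 @ bit 4 → (0xe5>>4)&0x3 = 0x2  ←
rsvd:4 @ bit 0 → (0xe5>>0)&0xf = 0x5
ver signed 2b, MSB=1: 2 - 4 = -2

-2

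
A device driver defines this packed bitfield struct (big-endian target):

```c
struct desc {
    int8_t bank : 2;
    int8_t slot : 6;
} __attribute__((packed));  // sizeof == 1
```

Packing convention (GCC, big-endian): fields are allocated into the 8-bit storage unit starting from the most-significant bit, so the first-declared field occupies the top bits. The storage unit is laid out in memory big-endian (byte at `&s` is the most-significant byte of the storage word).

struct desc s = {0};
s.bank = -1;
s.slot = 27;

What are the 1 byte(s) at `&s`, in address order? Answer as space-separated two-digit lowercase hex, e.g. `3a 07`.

[6+:2] bank=-1 & 0x3 = 0x3; word=0xc0
[0+:6] slot=27 & 0x3f = 0x1b; word=0xdb
word = 0xdb → big-endian bytes:
  [0]=0xdb

db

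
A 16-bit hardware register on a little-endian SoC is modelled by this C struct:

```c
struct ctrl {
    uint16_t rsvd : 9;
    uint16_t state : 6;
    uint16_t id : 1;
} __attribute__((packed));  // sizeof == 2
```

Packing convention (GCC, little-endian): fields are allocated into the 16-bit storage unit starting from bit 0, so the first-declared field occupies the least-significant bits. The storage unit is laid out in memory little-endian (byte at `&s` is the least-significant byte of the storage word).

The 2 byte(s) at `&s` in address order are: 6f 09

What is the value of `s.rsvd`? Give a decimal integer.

367

[0]=0x6f [1]=0x09 (little-endian) → word 0x096f
rsvd:9 @ bit 0 → (0x096f>>0)&0x1ff = 0x16f  ←
state:6 @ bit 9 → (0x096f>>9)&0x3f = 0x4
id:1 @ bit 15 → (0x096f>>15)&0x1 = 0x0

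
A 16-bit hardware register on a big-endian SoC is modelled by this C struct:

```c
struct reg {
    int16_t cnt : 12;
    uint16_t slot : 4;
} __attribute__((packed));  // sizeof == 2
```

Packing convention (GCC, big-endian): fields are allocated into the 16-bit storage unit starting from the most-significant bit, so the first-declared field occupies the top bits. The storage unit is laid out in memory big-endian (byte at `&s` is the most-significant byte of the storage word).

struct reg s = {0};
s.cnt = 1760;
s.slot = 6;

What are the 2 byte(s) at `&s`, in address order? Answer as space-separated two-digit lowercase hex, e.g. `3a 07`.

cnt:12 = 1760 → 0x6e0 << 4 → word 0x6e00
slot:4 = 6 → 0x6 << 0 → word 0x6e06
word = 0x6e06 → big-endian bytes:
  [0]=0x6e  [1]=0x06

6e 06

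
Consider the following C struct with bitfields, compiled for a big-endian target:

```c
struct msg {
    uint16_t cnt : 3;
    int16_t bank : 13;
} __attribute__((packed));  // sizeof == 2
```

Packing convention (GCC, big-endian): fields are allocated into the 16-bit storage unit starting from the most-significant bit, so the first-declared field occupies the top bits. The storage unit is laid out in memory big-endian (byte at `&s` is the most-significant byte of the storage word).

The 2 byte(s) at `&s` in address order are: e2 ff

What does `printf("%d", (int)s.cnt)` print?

[0]=0xe2 [1]=0xff (big-endian) → word 0xe2ff
cnt:3 @ bit 13 → (0xe2ff>>13)&0x7 = 0x7  ←
bank:13 @ bit 0 → (0xe2ff>>0)&0x1fff = 0x2ff

7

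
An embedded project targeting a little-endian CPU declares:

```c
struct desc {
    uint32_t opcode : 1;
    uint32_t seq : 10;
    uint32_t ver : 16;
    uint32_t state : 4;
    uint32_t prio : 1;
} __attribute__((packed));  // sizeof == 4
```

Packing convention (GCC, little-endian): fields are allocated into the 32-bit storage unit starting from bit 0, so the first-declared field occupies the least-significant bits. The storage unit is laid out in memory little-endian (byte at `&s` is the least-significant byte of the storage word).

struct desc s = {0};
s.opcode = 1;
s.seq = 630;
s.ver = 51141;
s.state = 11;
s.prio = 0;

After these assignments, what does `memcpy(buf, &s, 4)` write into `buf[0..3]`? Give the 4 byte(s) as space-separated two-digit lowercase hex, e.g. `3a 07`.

[0+:1] opcode=1 & 0x1 = 0x1; word=0x00000001
[1+:10] seq=630 & 0x3ff = 0x276; word=0x000004ed
[11+:16] ver=51141 & 0xffff = 0xc7c5; word=0x063e2ced
[27+:4] state=11 & 0xf = 0xb; word=0x5e3e2ced
[31+:1] prio=0 & 0x1 = 0x0; word=0x5e3e2ced
word = 0x5e3e2ced → little-endian bytes:
  [0]=0xed  [1]=0x2c  [2]=0x3e  [3]=0x5e

ed 2c 3e 5e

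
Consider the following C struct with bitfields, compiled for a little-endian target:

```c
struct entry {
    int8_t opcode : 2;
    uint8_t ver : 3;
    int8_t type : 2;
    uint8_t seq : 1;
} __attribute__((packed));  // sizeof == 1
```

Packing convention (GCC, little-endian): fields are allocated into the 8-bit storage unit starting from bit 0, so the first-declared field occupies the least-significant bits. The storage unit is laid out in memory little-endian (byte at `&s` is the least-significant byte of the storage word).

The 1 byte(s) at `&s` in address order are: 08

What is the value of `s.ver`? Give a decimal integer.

2

[0]=0x08 (little-endian) → word 0x08
opcode:2 @ bit 0 → (0x08>>0)&0x3 = 0x0
ver:3 @ bit 2 → (0x08>>2)&0x7 = 0x2  ←
type:2 @ bit 5 → (0x08>>5)&0x3 = 0x0
seq:1 @ bit 7 → (0x08>>7)&0x1 = 0x0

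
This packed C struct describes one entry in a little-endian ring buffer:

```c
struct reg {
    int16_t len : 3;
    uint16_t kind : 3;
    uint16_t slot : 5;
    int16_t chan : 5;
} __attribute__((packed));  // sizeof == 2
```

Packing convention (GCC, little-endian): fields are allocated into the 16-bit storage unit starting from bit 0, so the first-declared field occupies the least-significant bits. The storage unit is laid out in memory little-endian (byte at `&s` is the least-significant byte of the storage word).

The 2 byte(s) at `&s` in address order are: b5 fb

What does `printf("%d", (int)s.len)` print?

-3

[0]=0xb5 [1]=0xfb (little-endian) → word 0xfbb5
len:3 @ bit 0 → (0xfbb5>>0)&0x7 = 0x5  ←
kind:3 @ bit 3 → (0xfbb5>>3)&0x7 = 0x6
slot:5 @ bit 6 → (0xfbb5>>6)&0x1f = 0xe
chan:5 @ bit 11 → (0xfbb5>>11)&0x1f = 0x1f
len signed 3b, MSB=1: 5 - 8 = -3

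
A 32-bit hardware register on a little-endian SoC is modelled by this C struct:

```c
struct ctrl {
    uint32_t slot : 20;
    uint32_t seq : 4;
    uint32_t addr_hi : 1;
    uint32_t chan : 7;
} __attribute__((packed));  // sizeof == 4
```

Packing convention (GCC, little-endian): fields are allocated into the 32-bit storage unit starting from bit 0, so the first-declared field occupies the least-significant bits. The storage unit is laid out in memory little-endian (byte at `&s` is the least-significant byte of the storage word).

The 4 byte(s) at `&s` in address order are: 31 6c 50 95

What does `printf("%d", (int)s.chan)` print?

74

[0]=0x31 [1]=0x6c [2]=0x50 [3]=0x95 (little-endian) → word 0x95506c31
slot:20 @ bit 0 → (0x95506c31>>0)&0xfffff = 0x6c31
seq:4 @ bit 20 → (0x95506c31>>20)&0xf = 0x5
addr_hi:1 @ bit 24 → (0x95506c31>>24)&0x1 = 0x1
chan:7 @ bit 25 → (0x95506c31>>25)&0x7f = 0x4a  ←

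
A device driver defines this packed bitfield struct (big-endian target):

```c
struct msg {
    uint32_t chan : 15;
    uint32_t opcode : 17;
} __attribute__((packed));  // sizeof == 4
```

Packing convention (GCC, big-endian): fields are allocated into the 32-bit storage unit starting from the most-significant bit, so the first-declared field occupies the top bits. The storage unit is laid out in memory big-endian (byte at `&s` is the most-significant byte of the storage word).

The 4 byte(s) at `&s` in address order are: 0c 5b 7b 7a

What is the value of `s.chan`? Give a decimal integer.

[0]=0x0c [1]=0x5b [2]=0x7b [3]=0x7a (big-endian) → word 0x0c5b7b7a
chan [17+:15] = (word>>17) & 0x7fff = 1581  ←
opcode [0+:17] = (word>>0) & 0x1ffff = 97146

1581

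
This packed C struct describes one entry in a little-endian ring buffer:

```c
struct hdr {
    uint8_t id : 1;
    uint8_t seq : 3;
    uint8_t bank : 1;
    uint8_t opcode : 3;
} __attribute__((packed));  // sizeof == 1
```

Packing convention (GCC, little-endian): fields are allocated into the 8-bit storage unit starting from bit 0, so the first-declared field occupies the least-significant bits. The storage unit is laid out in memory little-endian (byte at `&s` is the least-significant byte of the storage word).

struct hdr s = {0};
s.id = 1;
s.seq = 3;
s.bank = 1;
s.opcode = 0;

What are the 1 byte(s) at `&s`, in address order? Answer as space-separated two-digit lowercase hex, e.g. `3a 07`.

17

id:1 = 1 → 0x1 << 0 → word 0x01
seq:3 = 3 → 0x3 << 1 → word 0x07
bank:1 = 1 → 0x1 << 4 → word 0x17
opcode:3 = 0 → 0x0 << 5 → word 0x17
word = 0x17 → little-endian bytes:
  [0]=0x17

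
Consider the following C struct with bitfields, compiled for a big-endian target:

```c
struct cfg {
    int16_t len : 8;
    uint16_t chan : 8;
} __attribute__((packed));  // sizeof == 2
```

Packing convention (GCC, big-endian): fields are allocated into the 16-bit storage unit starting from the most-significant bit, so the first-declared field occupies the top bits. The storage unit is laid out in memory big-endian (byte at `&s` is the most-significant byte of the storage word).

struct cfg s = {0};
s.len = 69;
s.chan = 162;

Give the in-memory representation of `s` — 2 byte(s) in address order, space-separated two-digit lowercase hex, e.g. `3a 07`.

45 a2

len:8 = 69 → 0x45 << 8 → word 0x4500
chan:8 = 162 → 0xa2 << 0 → word 0x45a2
word = 0x45a2 → big-endian bytes:
  [0]=0x45  [1]=0xa2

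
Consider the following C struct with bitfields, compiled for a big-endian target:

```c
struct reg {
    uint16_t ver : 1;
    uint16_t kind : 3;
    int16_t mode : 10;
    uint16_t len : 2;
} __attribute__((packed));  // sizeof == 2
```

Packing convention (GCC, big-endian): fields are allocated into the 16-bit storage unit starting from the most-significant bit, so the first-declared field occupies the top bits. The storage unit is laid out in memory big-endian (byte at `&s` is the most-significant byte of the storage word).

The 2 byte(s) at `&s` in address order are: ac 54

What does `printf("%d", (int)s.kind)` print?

[0]=0xac [1]=0x54 (big-endian) → word 0xac54
ver [15+:1] = (word>>15) & 0x1 = 1
kind [12+:3] = (word>>12) & 0x7 = 2  ←
mode [2+:10] = (word>>2) & 0x3ff = 789
len [0+:2] = (word>>0) & 0x3 = 0

2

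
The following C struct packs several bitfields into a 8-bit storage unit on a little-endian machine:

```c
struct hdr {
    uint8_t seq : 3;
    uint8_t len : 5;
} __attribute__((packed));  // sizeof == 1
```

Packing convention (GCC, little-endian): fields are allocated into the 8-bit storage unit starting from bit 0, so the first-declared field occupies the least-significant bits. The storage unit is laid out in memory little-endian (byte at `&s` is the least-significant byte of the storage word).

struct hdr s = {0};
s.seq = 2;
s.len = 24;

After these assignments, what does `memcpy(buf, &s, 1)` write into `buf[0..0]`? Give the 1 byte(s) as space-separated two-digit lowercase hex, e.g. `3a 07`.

c2

seq:3 = 2 → 0x2 << 0 → word 0x02
len:5 = 24 → 0x18 << 3 → word 0xc2
word = 0xc2 → little-endian bytes:
  [0]=0xc2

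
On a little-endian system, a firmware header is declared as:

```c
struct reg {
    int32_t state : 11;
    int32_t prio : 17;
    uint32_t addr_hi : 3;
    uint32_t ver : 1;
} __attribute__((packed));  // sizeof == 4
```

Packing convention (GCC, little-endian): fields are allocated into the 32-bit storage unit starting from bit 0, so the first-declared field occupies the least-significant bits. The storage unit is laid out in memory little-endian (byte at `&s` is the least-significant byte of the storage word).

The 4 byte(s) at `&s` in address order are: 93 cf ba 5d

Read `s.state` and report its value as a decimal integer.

-109

[0]=0x93 [1]=0xcf [2]=0xba [3]=0x5d (little-endian) → word 0x5dbacf93
state [0+:11] = (word>>0) & 0x7ff = 1939  ←
prio [11+:17] = (word>>11) & 0x1ffff = 112473
addr_hi [28+:3] = (word>>28) & 0x7 = 5
ver [31+:1] = (word>>31) & 0x1 = 0
state signed 11b, MSB=1: 1939 - 2048 = -109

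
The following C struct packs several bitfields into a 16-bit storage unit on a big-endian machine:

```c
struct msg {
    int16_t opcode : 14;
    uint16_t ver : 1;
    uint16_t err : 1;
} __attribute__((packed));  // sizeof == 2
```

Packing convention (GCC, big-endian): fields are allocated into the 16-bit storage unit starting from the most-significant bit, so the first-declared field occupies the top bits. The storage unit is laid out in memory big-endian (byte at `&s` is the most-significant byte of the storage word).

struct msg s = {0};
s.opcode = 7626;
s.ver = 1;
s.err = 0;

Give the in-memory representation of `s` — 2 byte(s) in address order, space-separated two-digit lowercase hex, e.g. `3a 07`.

77 2a

opcode (14b) val=7626 bits=0x1dca at bit 2: 0x7728
ver (1b) val=1 bits=0x1 at bit 1: 0x772a
err (1b) val=0 bits=0x0 at bit 0: 0x772a
word = 0x772a → big-endian bytes:
  [0]=0x77  [1]=0x2a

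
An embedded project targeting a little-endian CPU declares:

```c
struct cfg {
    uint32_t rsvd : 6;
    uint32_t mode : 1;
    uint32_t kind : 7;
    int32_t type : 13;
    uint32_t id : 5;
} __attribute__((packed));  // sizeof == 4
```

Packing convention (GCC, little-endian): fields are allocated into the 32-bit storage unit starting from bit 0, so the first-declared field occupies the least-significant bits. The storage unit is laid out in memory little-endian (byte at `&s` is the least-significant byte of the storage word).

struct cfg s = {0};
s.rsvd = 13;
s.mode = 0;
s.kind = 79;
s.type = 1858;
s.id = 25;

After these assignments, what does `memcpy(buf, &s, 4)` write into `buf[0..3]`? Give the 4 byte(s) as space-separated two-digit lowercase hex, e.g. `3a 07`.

rsvd (6b) val=13 bits=0xd at bit 0: 0x0000000d
mode (1b) val=0 bits=0x0 at bit 6: 0x0000000d
kind (7b) val=79 bits=0x4f at bit 7: 0x0000278d
type (13b) val=1858 bits=0x742 at bit 14: 0x01d0a78d
id (5b) val=25 bits=0x19 at bit 27: 0xc9d0a78d
word = 0xc9d0a78d → little-endian bytes:
  [0]=0x8d  [1]=0xa7  [2]=0xd0  [3]=0xc9

8d a7 d0 c9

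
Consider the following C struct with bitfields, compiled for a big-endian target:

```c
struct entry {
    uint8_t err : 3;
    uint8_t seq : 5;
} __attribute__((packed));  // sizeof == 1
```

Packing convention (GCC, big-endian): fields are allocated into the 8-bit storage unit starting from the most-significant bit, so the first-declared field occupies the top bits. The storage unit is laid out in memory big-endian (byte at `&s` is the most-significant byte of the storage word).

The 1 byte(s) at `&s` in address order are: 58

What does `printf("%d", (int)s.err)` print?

[0]=0x58 (big-endian) → word 0x58
err:3 @ bit 5 → (0x58>>5)&0x7 = 0x2  ←
seq:5 @ bit 0 → (0x58>>0)&0x1f = 0x18

2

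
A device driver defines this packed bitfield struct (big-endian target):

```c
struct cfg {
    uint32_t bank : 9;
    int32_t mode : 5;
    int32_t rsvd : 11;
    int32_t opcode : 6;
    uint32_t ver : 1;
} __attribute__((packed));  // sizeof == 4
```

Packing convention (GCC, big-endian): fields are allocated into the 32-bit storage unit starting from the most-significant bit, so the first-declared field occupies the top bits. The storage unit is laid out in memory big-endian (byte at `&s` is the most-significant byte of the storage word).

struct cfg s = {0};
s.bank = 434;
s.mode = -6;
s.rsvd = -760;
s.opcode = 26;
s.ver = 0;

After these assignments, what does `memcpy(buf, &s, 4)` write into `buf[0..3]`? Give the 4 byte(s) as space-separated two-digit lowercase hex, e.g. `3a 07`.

bank (9b) val=434 bits=0x1b2 at bit 23: 0xd9000000
mode (5b) val=-6 bits=0x1a at bit 18: 0xd9680000
rsvd (11b) val=-760 bits=0x508 at bit 7: 0xd96a8400
opcode (6b) val=26 bits=0x1a at bit 1: 0xd96a8434
ver (1b) val=0 bits=0x0 at bit 0: 0xd96a8434
word = 0xd96a8434 → big-endian bytes:
  [0]=0xd9  [1]=0x6a  [2]=0x84  [3]=0x34

d9 6a 84 34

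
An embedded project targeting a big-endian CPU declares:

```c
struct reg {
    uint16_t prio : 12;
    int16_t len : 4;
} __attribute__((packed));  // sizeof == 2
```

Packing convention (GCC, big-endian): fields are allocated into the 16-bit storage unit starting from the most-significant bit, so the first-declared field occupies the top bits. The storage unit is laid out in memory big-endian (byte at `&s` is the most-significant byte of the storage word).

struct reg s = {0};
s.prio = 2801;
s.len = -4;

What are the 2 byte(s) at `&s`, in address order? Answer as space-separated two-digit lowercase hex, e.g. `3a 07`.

prio:12 = 2801 → 0xaf1 << 4 → word 0xaf10
len:4 = -4 → 0xc << 0 → word 0xaf1c
word = 0xaf1c → big-endian bytes:
  [0]=0xaf  [1]=0x1c

af 1c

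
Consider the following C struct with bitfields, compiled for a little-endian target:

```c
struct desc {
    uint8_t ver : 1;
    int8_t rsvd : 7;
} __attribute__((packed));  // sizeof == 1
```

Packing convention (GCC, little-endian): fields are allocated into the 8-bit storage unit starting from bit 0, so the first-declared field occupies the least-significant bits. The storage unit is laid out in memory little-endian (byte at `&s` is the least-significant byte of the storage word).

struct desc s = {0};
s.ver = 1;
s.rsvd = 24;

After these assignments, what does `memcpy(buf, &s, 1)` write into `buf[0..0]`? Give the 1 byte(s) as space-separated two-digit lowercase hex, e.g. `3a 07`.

[0+:1] ver=1 & 0x1 = 0x1; word=0x01
[1+:7] rsvd=24 & 0x7f = 0x18; word=0x31
word = 0x31 → little-endian bytes:
  [0]=0x31

31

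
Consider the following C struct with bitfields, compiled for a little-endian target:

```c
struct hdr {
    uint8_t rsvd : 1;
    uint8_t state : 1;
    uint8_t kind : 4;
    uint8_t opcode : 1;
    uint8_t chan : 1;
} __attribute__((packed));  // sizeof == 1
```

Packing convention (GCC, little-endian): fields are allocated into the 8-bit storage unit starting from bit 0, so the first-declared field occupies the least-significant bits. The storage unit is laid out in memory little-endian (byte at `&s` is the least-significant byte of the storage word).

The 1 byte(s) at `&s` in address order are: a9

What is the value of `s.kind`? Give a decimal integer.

[0]=0xa9 (little-endian) → word 0xa9
rsvd:1 @ bit 0 → (0xa9>>0)&0x1 = 0x1
state:1 @ bit 1 → (0xa9>>1)&0x1 = 0x0
kind:4 @ bit 2 → (0xa9>>2)&0xf = 0xa  ←
opcode:1 @ bit 6 → (0xa9>>6)&0x1 = 0x0
chan:1 @ bit 7 → (0xa9>>7)&0x1 = 0x1

10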